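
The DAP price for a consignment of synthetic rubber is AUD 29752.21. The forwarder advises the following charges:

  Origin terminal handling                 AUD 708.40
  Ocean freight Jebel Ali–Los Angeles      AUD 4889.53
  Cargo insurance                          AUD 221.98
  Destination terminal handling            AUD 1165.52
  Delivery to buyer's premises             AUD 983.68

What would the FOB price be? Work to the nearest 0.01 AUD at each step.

Not relevant to the conversion: origin terminal — on the seller under both DAP and FOB; already in the DAP price and stays in the FOB price.
From DAP to FOB, the seller no longer bears: freight, insurance, destination terminal, delivery.
FOB price = 29752.21 − 4889.53 − 221.98 − 1165.52 − 983.68 = 22491.50

FOB price: AUD 22491.50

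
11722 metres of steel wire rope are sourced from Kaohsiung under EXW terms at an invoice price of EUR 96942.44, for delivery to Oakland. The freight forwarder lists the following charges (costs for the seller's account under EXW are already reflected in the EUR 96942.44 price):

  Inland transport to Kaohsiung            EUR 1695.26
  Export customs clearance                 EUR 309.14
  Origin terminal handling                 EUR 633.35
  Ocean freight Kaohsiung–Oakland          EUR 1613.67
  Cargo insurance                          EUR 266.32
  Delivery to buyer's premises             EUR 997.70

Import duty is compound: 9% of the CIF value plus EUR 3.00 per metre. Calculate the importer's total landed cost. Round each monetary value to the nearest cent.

Total landed cost: EUR 146755.30

EXW: the seller makes goods available at their premises; the buyer bears all onward costs.
CIF value = EXW price + inland to port + export clearance + origin terminal + freight + insurance = 96942.44 + 1695.26 + 309.14 + 633.35 + 1613.67 + 266.32 = 101460.18
Ad valorem component: 101460.18 × 9% = 9131.42
Specific component: 11722 × 3.00 = 35166.00
Import duty = 9131.42 + 35166.00 = 44297.42
Buyer bears: inland to port 1695.26 + export clearance 309.14 + origin terminal 633.35 + freight 1613.67 + insurance 266.32 + delivery 997.70 + duty 44297.42 = 49812.86
Landed cost = invoice 96942.44 + 49812.86 = 146755.30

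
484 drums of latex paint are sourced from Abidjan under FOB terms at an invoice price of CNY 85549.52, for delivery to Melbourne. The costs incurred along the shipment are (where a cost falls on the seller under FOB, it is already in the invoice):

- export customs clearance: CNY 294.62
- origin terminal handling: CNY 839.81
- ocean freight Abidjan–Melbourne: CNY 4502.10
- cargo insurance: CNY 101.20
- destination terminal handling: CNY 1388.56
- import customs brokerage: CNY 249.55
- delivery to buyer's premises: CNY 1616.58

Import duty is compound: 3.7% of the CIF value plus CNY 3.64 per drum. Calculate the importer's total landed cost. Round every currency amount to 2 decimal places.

Total landed cost: CNY 98504.92

FOB: the seller bears costs until goods are on board at the origin port; the buyer bears freight, insurance and all costs thereafter.
Already in the invoice (seller's account under FOB): export clearance, origin terminal — exclude.
CIF value = FOB price + freight + insurance = 85549.52 + 4502.10 + 101.20 = 90152.82
Ad valorem component: 90152.82 × 3.7% = 3335.65
Specific component: 484 × 3.64 = 1761.76
Import duty = 3335.65 + 1761.76 = 5097.41
Buyer bears: freight 4502.10 + insurance 101.20 + destination terminal 1388.56 + brokerage 249.55 + delivery 1616.58 + duty 5097.41 = 12955.40
Landed cost = invoice 85549.52 + 12955.40 = 98504.92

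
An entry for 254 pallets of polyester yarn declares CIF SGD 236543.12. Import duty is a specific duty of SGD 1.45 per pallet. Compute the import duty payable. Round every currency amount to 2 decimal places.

Import duty = 254 × 1.45 = 368.30

Import duty: SGD 368.30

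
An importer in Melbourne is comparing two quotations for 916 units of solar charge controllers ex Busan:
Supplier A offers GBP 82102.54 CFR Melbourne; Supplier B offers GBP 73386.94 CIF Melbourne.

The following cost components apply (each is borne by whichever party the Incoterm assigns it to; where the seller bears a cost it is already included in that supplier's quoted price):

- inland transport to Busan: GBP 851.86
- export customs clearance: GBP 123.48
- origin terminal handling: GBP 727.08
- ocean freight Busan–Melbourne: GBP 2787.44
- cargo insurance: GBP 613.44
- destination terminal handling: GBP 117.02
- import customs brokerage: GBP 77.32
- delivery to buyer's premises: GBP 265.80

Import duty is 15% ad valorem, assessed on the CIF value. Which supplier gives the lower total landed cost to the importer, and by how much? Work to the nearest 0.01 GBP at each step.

Supplier B is cheaper by GBP 10728.40

Supplier A (CFR):
CIF value = CFR price + insurance = 82102.54 + 613.44 = 82715.98
Import duty = 82715.98 × 15% = 12407.40
Buyer bears (A): 613.44 + 117.02 + 77.32 + 265.80 = 1073.58
Landed cost (A) = invoice 82102.54 + 1073.58 + duty 12407.40 = 95583.52
Supplier B (CIF):
The CIF price already equals the CIF value: 73386.94
Import duty = 73386.94 × 15% = 11008.04
Buyer bears (B): 117.02 + 77.32 + 265.80 = 460.14
Landed cost (B) = invoice 73386.94 + 460.14 + duty 11008.04 = 84855.12
Difference = |95583.52 − 84855.12| = 10728.40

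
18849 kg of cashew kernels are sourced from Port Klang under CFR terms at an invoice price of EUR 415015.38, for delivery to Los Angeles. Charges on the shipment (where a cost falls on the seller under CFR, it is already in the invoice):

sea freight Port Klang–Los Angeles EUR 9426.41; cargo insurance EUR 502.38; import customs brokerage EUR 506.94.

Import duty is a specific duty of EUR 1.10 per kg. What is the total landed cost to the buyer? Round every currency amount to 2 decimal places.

Total landed cost: EUR 436758.60

CFR: the seller pays costs through ocean freight to the destination port, but not insurance.
Already in the invoice (seller's account under CFR): freight — exclude.
CIF value = CFR price + insurance = 415015.38 + 502.38 = 415517.76
Import duty = 18849 × 1.10 = 20733.90
Buyer bears: insurance 502.38 + brokerage 506.94 + duty 20733.90 = 21743.22
Landed cost = invoice 415015.38 + 21743.22 = 436758.60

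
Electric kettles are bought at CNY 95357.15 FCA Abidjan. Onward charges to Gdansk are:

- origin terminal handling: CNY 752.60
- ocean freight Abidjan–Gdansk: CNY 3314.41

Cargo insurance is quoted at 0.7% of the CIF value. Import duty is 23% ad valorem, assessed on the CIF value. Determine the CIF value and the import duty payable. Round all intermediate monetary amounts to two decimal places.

CIF value: CNY 100125.04; import duty: CNY 23028.76

Let C be the CIF value. C = FCA price + pre-shipment costs + freight + 0.7% × C
C − 0.7% × C = 95357.15 + 752.60 + 3314.41
0.993 × C = 99424.16
C = 99424.16 / 0.993 = 100125.04
Insurance premium = 0.7% × 100125.04 = 700.88
Import duty = 100125.04 × 23% = 23028.76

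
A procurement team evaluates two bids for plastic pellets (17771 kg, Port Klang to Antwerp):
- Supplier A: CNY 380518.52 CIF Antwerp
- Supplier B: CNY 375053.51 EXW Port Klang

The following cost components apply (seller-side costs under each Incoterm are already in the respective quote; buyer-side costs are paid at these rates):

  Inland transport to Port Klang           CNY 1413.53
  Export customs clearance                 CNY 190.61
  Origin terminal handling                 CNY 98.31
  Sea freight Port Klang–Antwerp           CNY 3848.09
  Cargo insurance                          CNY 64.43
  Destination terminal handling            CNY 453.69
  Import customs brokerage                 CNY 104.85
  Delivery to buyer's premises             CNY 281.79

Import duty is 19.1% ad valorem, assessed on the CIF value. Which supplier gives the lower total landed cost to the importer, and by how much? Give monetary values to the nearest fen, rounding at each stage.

Supplier A is cheaper by CNY 178.60

Supplier A (CIF):
The CIF price already equals the CIF value: 380518.52
Import duty = 380518.52 × 19.1% = 72679.04
Buyer bears (A): 453.69 + 104.85 + 281.79 = 840.33
Landed cost (A) = invoice 380518.52 + 840.33 + duty 72679.04 = 454037.89
Supplier B (EXW):
CIF value = EXW price + inland to port + export clearance + origin terminal + freight + insurance = 375053.51 + 1413.53 + 190.61 + 98.31 + 3848.09 + 64.43 = 380668.48
Import duty = 380668.48 × 19.1% = 72707.68
Buyer bears (B): 1413.53 + 190.61 + 98.31 + 3848.09 + 64.43 + 453.69 + 104.85 + 281.79 = 6455.30
Landed cost (B) = invoice 375053.51 + 6455.30 + duty 72707.68 = 454216.49
Difference = |454037.89 − 454216.49| = 178.60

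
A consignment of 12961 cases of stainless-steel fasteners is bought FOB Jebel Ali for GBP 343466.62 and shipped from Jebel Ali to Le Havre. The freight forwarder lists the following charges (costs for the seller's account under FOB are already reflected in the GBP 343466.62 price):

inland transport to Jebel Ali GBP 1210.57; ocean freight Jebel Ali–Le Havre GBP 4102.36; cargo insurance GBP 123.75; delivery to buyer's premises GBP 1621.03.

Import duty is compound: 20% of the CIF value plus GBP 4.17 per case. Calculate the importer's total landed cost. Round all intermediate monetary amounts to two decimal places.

Total landed cost: GBP 472899.68

FOB: the seller bears costs until goods are on board at the origin port; the buyer bears freight, insurance and all costs thereafter.
Already in the invoice (seller's account under FOB): inland to port — exclude.
CIF value = FOB price + freight + insurance = 343466.62 + 4102.36 + 123.75 = 347692.73
Ad valorem component: 347692.73 × 20% = 69538.55
Specific component: 12961 × 4.17 = 54047.37
Import duty = 69538.55 + 54047.37 = 123585.92
Buyer bears: freight 4102.36 + insurance 123.75 + delivery 1621.03 + duty 123585.92 = 129433.06
Landed cost = invoice 343466.62 + 129433.06 = 472899.68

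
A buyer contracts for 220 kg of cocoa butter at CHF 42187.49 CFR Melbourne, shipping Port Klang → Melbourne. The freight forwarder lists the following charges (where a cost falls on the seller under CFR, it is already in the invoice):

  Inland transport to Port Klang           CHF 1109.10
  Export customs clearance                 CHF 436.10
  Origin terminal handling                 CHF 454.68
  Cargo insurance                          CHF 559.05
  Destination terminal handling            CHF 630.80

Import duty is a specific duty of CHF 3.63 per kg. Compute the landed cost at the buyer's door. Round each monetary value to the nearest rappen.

Total landed cost: CHF 44175.94

CFR: the seller pays costs through ocean freight to the destination port, but not insurance.
Already in the invoice (seller's account under CFR): inland to port, export clearance, origin terminal — exclude.
CIF value = CFR price + insurance = 42187.49 + 559.05 = 42746.54
Import duty = 220 × 3.63 = 798.60
Buyer bears: insurance 559.05 + destination terminal 630.80 + duty 798.60 = 1988.45
Landed cost = invoice 42187.49 + 1988.45 = 44175.94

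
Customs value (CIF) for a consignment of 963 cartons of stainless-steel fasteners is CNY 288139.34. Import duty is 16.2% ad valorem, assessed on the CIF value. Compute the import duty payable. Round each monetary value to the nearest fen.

Import duty: CNY 46678.57

Import duty = 288139.34 × 16.2% = 46678.57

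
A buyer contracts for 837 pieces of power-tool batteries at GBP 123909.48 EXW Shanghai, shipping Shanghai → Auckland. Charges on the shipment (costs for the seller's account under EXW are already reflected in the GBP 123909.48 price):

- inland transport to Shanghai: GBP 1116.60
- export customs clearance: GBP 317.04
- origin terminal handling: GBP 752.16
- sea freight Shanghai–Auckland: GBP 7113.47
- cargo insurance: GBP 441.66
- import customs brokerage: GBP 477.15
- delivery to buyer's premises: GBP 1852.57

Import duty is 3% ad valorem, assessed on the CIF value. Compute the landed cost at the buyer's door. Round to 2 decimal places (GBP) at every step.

EXW: the seller makes goods available at their premises; the buyer bears all onward costs.
CIF value = EXW price + inland to port + export clearance + origin terminal + freight + insurance = 123909.48 + 1116.60 + 317.04 + 752.16 + 7113.47 + 441.66 = 133650.41
Import duty = 133650.41 × 3% = 4009.51
Buyer bears: inland to port 1116.60 + export clearance 317.04 + origin terminal 752.16 + freight 7113.47 + insurance 441.66 + brokerage 477.15 + delivery 1852.57 + duty 4009.51 = 16080.16
Landed cost = invoice 123909.48 + 16080.16 = 139989.64

Total landed cost: GBP 139989.64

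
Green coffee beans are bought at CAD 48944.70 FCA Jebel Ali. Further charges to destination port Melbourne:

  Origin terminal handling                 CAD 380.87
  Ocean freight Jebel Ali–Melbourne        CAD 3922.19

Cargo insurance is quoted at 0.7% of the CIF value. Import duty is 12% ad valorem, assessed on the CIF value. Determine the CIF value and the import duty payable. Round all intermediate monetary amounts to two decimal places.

Let C be the CIF value. C = FCA price + pre-shipment costs + freight + 0.7% × C
C − 0.7% × C = 48944.70 + 380.87 + 3922.19
0.993 × C = 53247.76
C = 53247.76 / 0.993 = 53623.12
Insurance premium = 0.7% × 53623.12 = 375.36
Import duty = 53623.12 × 12% = 6434.77

CIF value: CAD 53623.12; import duty: CAD 6434.77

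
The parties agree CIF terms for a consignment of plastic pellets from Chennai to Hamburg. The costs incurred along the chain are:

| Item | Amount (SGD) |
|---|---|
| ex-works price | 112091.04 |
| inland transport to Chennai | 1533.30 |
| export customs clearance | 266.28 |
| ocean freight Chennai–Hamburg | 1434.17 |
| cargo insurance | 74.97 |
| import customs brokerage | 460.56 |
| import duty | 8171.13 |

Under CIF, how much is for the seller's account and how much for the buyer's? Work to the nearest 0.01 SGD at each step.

Seller: SGD 115399.76; buyer: SGD 8631.69

CIF: the seller pays costs through ocean freight and marine insurance to the destination port.
Seller's account: goods 112091.04 + inland to port 1533.30 + export clearance 266.28 + freight 1434.17 + insurance 74.97 = 115399.76
Buyer's account: brokerage 460.56 + duty 8171.13 = 8631.69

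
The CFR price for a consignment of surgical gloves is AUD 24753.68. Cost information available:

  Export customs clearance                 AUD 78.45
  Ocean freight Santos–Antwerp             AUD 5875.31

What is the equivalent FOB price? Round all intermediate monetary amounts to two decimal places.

FOB price: AUD 18878.37

Not relevant to the conversion: export clearance — on the seller under both CFR and FOB; already in the CFR price and stays in the FOB price.
From CFR to FOB, the seller no longer bears: freight.
FOB price = 24753.68 − 5875.31 = 18878.37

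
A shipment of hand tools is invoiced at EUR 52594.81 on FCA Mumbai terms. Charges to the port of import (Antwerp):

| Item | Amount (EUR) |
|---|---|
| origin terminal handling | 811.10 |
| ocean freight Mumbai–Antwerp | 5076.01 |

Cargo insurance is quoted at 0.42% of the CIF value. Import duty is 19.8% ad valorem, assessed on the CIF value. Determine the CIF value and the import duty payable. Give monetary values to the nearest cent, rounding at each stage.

CIF value: EUR 58728.58; import duty: EUR 11628.26

Let C be the CIF value. C = FCA price + pre-shipment costs + freight + 0.42% × C
C − 0.42% × C = 52594.81 + 811.10 + 5076.01
0.9958 × C = 58481.92
C = 58481.92 / 0.9958 = 58728.58
Insurance premium = 0.42% × 58728.58 = 246.66
Import duty = 58728.58 × 19.8% = 11628.26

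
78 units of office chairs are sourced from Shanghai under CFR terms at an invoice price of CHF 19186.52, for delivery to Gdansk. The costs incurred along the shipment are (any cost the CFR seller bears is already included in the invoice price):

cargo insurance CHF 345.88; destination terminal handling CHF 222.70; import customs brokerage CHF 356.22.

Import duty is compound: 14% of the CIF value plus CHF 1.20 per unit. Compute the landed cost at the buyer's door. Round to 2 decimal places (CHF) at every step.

CFR: the seller pays costs through ocean freight to the destination port, but not insurance.
CIF value = CFR price + insurance = 19186.52 + 345.88 = 19532.40
Ad valorem component: 19532.40 × 14% = 2734.54
Specific component: 78 × 1.20 = 93.60
Import duty = 2734.54 + 93.60 = 2828.14
Buyer bears: insurance 345.88 + destination terminal 222.70 + brokerage 356.22 + duty 2828.14 = 3752.94
Landed cost = invoice 19186.52 + 3752.94 = 22939.46

Total landed cost: CHF 22939.46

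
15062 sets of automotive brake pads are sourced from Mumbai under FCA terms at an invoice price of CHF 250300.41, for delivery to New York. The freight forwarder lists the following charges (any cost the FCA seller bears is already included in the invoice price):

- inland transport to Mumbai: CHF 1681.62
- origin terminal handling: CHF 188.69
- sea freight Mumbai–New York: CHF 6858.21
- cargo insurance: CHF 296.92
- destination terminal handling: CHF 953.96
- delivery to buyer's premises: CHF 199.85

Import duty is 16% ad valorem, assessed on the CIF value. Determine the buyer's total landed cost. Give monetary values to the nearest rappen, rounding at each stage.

FCA: the seller delivers export-cleared goods to the carrier; the buyer bears costs from that point.
Already in the invoice (seller's account under FCA): inland to port — exclude.
CIF value = FCA price + origin terminal + freight + insurance = 250300.41 + 188.69 + 6858.21 + 296.92 = 257644.23
Import duty = 257644.23 × 16% = 41223.08
Buyer bears: origin terminal 188.69 + freight 6858.21 + insurance 296.92 + destination terminal 953.96 + delivery 199.85 + duty 41223.08 = 49720.71
Landed cost = invoice 250300.41 + 49720.71 = 300021.12

Total landed cost: CHF 300021.12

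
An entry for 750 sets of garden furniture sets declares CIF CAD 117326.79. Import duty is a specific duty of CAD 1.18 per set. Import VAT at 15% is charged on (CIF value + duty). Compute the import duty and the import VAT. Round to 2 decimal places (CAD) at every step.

Import duty = 750 × 1.18 = 885.00
VAT base = CIF + duty = 117326.79 + 885.00 = 118211.79
Import VAT = 118211.79 × 15% = 17731.77

Import duty: CAD 885.00; import VAT: CAD 17731.77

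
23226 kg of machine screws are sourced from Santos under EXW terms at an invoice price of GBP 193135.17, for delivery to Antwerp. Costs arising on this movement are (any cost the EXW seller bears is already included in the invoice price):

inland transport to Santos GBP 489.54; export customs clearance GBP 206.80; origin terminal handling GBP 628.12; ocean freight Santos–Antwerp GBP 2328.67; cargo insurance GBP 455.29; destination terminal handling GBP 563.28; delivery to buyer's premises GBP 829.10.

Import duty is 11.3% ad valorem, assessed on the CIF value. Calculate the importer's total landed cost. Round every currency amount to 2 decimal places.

Total landed cost: GBP 220924.50

EXW: the seller makes goods available at their premises; the buyer bears all onward costs.
CIF value = EXW price + inland to port + export clearance + origin terminal + freight + insurance = 193135.17 + 489.54 + 206.80 + 628.12 + 2328.67 + 455.29 = 197243.59
Import duty = 197243.59 × 11.3% = 22288.53
Buyer bears: inland to port 489.54 + export clearance 206.80 + origin terminal 628.12 + freight 2328.67 + insurance 455.29 + destination terminal 563.28 + delivery 829.10 + duty 22288.53 = 27789.33
Landed cost = invoice 193135.17 + 27789.33 = 220924.50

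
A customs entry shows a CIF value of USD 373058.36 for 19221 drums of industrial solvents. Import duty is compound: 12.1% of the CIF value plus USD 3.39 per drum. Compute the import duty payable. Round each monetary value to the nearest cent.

Ad valorem component: 373058.36 × 12.1% = 45140.06
Specific component: 19221 × 3.39 = 65159.19
Import duty = 45140.06 + 65159.19 = 110299.25

Import duty: USD 110299.25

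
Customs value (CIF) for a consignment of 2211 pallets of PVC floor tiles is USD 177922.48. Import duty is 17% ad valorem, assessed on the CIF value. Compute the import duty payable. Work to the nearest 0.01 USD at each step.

Import duty = 177922.48 × 17% = 30246.82

Import duty: USD 30246.82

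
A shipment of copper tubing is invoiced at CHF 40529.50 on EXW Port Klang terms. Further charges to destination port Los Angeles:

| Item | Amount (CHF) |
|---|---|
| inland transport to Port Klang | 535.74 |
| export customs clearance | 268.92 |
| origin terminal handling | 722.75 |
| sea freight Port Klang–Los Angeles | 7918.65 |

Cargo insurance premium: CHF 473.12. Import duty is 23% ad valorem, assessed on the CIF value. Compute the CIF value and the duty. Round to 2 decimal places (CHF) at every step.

CIF = EXW price + pre-shipment costs + freight + insurance
CIF = 40529.50 + 535.74 + 268.92 + 722.75 + 7918.65 + 473.12 = 50448.68
Import duty = 50448.68 × 23% = 11603.20

CIF value: CHF 50448.68; import duty: CHF 11603.20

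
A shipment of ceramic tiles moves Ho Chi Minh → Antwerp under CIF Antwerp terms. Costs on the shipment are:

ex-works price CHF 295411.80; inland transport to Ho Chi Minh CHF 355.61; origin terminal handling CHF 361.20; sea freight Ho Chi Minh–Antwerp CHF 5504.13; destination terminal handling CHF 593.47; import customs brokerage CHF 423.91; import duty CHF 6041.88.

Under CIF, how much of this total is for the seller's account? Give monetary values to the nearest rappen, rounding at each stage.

CIF: the seller pays costs through ocean freight and marine insurance to the destination port.
Seller's account: goods 295411.80 + inland to port 355.61 + origin terminal 361.20 + freight 5504.13 = 301632.74
Buyer's account: destination terminal 593.47 + brokerage 423.91 + duty 6041.88 = 7059.26

Seller's account: CHF 301632.74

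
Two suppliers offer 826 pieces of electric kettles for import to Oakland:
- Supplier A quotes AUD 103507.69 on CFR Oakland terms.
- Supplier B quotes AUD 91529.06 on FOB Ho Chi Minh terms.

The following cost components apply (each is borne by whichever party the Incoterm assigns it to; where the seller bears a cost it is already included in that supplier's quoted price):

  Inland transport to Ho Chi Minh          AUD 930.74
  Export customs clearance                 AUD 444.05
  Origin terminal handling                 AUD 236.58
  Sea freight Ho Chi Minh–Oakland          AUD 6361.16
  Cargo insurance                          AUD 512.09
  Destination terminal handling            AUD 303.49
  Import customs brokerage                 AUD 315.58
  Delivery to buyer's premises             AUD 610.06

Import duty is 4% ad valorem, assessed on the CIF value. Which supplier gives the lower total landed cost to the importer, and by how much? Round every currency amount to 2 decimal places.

Supplier B is cheaper by AUD 5842.17

Supplier A (CFR):
CIF value = CFR price + insurance = 103507.69 + 512.09 = 104019.78
Import duty = 104019.78 × 4% = 4160.79
Buyer bears (A): 512.09 + 303.49 + 315.58 + 610.06 = 1741.22
Landed cost (A) = invoice 103507.69 + 1741.22 + duty 4160.79 = 109409.70
Supplier B (FOB):
CIF value = FOB price + freight + insurance = 91529.06 + 6361.16 + 512.09 = 98402.31
Import duty = 98402.31 × 4% = 3936.09
Buyer bears (B): 6361.16 + 512.09 + 303.49 + 315.58 + 610.06 = 8102.38
Landed cost (B) = invoice 91529.06 + 8102.38 + duty 3936.09 = 103567.53
Difference = |109409.70 − 103567.53| = 5842.17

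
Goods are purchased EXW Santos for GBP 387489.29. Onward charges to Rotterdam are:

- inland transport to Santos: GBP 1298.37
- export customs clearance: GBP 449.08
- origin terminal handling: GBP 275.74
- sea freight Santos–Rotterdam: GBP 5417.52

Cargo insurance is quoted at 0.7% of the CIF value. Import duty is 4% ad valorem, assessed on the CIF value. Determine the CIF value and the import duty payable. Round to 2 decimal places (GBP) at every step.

Let C be the CIF value. C = EXW price + pre-shipment costs + freight + 0.7% × C
C − 0.7% × C = 387489.29 + 1298.37 + 449.08 + 275.74 + 5417.52
0.993 × C = 394930.00
C = 394930.00 / 0.993 = 397714.00
Insurance premium = 0.7% × 397714.00 = 2784.00
Import duty = 397714.00 × 4% = 15908.56

CIF value: GBP 397714.00; import duty: GBP 15908.56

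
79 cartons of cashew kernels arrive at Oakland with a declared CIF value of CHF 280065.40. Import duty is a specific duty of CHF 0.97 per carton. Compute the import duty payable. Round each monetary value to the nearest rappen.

Import duty = 79 × 0.97 = 76.63

Import duty: CHF 76.63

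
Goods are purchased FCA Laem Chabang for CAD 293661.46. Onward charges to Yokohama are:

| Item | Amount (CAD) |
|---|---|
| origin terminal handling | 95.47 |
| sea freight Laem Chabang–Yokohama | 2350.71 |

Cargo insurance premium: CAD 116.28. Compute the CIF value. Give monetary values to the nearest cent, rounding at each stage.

CIF value: CAD 296223.92

CIF = FCA price + pre-shipment costs + freight + insurance
CIF = 293661.46 + 95.47 + 2350.71 + 116.28 = 296223.92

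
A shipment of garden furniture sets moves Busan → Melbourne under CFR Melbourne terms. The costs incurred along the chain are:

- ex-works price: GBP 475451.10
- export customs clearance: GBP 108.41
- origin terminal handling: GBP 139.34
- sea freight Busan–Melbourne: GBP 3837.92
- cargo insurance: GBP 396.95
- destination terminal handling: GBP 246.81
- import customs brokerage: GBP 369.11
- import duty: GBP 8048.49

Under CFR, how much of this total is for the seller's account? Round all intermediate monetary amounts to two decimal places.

Seller's account: GBP 479536.77

CFR: the seller pays costs through ocean freight to the destination port, but not insurance.
Seller's account: goods 475451.10 + export clearance 108.41 + origin terminal 139.34 + freight 3837.92 = 479536.77
Buyer's account: insurance 396.95 + destination terminal 246.81 + brokerage 369.11 + duty 8048.49 = 9061.36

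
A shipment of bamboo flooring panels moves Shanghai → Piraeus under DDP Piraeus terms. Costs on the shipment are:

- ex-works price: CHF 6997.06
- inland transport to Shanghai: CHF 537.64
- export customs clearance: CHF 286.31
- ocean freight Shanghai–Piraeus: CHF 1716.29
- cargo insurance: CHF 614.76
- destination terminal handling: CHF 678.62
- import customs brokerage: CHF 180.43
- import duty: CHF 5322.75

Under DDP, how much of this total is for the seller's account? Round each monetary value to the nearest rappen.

DDP: the seller bears all costs including import duty.
Seller's account: goods 6997.06 + inland to port 537.64 + export clearance 286.31 + freight 1716.29 + insurance 614.76 + destination terminal 678.62 + brokerage 180.43 + duty 5322.75 = 16333.86
Buyer's account: 0.00

Seller's account: CHF 16333.86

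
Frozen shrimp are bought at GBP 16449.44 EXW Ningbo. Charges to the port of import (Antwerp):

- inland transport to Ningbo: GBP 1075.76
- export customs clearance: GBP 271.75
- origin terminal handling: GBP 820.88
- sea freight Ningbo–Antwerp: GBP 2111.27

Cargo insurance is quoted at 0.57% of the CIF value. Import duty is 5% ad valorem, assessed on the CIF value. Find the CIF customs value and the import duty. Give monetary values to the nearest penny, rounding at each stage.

Let C be the CIF value. C = EXW price + pre-shipment costs + freight + 0.57% × C
C − 0.57% × C = 16449.44 + 1075.76 + 271.75 + 820.88 + 2111.27
0.9943 × C = 20729.10
C = 20729.10 / 0.9943 = 20847.93
Insurance premium = 0.57% × 20847.93 = 118.83
Import duty = 20847.93 × 5% = 1042.40

CIF value: GBP 20847.93; import duty: GBP 1042.40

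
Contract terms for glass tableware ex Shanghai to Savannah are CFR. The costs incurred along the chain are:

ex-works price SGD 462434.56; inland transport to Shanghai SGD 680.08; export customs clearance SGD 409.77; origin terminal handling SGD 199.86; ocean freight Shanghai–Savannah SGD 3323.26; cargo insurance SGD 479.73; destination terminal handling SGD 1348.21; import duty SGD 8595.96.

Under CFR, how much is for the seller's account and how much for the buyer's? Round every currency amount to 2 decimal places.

Seller: SGD 467047.53; buyer: SGD 10423.90

CFR: the seller pays costs through ocean freight to the destination port, but not insurance.
Seller's account: goods 462434.56 + inland to port 680.08 + export clearance 409.77 + origin terminal 199.86 + freight 3323.26 = 467047.53
Buyer's account: insurance 479.73 + destination terminal 1348.21 + duty 8595.96 = 10423.90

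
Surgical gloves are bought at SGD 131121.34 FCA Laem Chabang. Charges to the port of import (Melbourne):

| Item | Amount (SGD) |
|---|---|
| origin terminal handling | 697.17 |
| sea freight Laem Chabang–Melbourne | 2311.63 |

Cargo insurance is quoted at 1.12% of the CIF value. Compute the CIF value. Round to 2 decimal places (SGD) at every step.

Let C be the CIF value. C = FCA price + pre-shipment costs + freight + 1.12% × C
C − 1.12% × C = 131121.34 + 697.17 + 2311.63
0.9888 × C = 134130.14
C = 134130.14 / 0.9888 = 135649.41
Insurance premium = 1.12% × 135649.41 = 1519.27

CIF value: SGD 135649.41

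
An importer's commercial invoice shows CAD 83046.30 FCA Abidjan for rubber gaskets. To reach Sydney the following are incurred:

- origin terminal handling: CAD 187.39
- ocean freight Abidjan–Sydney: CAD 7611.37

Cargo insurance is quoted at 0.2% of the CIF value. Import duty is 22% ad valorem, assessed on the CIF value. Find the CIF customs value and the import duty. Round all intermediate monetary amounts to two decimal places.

Let C be the CIF value. C = FCA price + pre-shipment costs + freight + 0.2% × C
C − 0.2% × C = 83046.30 + 187.39 + 7611.37
0.998 × C = 90845.06
C = 90845.06 / 0.998 = 91027.11
Insurance premium = 0.2% × 91027.11 = 182.05
Import duty = 91027.11 × 22% = 20025.96

CIF value: CAD 91027.11; import duty: CAD 20025.96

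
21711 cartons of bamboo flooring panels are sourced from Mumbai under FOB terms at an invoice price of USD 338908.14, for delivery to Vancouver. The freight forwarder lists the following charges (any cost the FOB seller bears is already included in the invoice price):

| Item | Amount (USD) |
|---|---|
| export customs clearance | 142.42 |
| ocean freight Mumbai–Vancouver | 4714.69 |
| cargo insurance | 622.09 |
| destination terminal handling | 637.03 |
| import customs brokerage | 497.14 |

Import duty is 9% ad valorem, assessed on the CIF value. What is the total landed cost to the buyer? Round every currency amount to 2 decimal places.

FOB: the seller bears costs until goods are on board at the origin port; the buyer bears freight, insurance and all costs thereafter.
Already in the invoice (seller's account under FOB): export clearance — exclude.
CIF value = FOB price + freight + insurance = 338908.14 + 4714.69 + 622.09 = 344244.92
Import duty = 344244.92 × 9% = 30982.04
Buyer bears: freight 4714.69 + insurance 622.09 + destination terminal 637.03 + brokerage 497.14 + duty 30982.04 = 37452.99
Landed cost = invoice 338908.14 + 37452.99 = 376361.13

Total landed cost: USD 376361.13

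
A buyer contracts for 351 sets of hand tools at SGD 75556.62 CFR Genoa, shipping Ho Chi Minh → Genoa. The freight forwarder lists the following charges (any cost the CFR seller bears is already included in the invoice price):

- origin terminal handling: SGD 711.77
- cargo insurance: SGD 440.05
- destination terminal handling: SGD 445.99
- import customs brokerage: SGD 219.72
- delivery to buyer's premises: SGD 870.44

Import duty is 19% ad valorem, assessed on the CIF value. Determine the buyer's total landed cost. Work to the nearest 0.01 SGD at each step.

Total landed cost: SGD 91972.19

CFR: the seller pays costs through ocean freight to the destination port, but not insurance.
Already in the invoice (seller's account under CFR): origin terminal — exclude.
CIF value = CFR price + insurance = 75556.62 + 440.05 = 75996.67
Import duty = 75996.67 × 19% = 14439.37
Buyer bears: insurance 440.05 + destination terminal 445.99 + brokerage 219.72 + delivery 870.44 + duty 14439.37 = 16415.57
Landed cost = invoice 75556.62 + 16415.57 = 91972.19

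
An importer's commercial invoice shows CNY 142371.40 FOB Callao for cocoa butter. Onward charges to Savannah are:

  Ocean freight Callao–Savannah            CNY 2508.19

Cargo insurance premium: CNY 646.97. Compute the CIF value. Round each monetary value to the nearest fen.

CIF value: CNY 145526.56

CIF = FOB price + freight + insurance
CIF = 142371.40 + 2508.19 + 646.97 = 145526.56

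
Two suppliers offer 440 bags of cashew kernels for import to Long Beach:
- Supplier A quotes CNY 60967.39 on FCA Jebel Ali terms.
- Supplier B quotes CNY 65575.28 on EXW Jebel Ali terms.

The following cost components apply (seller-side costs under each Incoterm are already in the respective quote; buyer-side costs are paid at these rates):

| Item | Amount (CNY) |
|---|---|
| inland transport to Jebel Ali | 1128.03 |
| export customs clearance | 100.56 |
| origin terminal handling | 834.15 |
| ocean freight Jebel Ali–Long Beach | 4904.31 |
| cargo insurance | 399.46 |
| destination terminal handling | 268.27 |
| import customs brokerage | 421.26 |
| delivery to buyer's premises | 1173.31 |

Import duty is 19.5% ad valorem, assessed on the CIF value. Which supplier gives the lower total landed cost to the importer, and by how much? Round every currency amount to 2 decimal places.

Supplier A is cheaper by CNY 6974.59

Supplier A (FCA):
CIF value = FCA price + origin terminal + freight + insurance = 60967.39 + 834.15 + 4904.31 + 399.46 = 67105.31
Import duty = 67105.31 × 19.5% = 13085.54
Buyer bears (A): 834.15 + 4904.31 + 399.46 + 268.27 + 421.26 + 1173.31 = 8000.76
Landed cost (A) = invoice 60967.39 + 8000.76 + duty 13085.54 = 82053.69
Supplier B (EXW):
CIF value = EXW price + inland to port + export clearance + origin terminal + freight + insurance = 65575.28 + 1128.03 + 100.56 + 834.15 + 4904.31 + 399.46 = 72941.79
Import duty = 72941.79 × 19.5% = 14223.65
Buyer bears (B): 1128.03 + 100.56 + 834.15 + 4904.31 + 399.46 + 268.27 + 421.26 + 1173.31 = 9229.35
Landed cost (B) = invoice 65575.28 + 9229.35 + duty 14223.65 = 89028.28
Difference = |82053.69 − 89028.28| = 6974.59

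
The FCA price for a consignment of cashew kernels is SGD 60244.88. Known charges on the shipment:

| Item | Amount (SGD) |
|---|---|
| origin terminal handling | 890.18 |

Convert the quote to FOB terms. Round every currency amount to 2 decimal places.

From FCA to FOB, the seller additionally bears: origin terminal.
FOB price = 60244.88 + 890.18 = 61135.06

FOB price: SGD 61135.06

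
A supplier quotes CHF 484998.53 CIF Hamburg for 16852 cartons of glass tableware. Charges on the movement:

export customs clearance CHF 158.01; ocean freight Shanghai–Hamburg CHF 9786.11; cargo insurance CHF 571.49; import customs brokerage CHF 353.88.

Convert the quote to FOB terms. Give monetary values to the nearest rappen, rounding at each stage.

FOB price: CHF 474640.93

Not relevant to the conversion: export clearance — on the seller under both CIF and FOB; already in the CIF price and stays in the FOB price. brokerage — on the buyer under both terms; not part of either seller's price.
From CIF to FOB, the seller no longer bears: freight, insurance.
FOB price = 484998.53 − 9786.11 − 571.49 = 474640.93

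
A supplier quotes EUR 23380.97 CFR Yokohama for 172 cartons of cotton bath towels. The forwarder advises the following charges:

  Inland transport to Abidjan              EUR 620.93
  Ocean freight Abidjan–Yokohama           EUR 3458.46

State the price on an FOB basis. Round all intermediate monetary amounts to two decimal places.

FOB price: EUR 19922.51

Not relevant to the conversion: inland to port — on the seller under both CFR and FOB; already in the CFR price and stays in the FOB price.
From CFR to FOB, the seller no longer bears: freight.
FOB price = 23380.97 − 3458.46 = 19922.51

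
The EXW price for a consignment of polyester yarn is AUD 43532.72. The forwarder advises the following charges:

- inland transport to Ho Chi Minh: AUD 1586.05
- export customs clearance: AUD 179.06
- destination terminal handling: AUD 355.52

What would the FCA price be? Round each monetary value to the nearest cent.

Not relevant to the conversion: destination terminal — on the buyer under both terms; not part of either seller's price.
From EXW to FCA, the seller additionally bears: inland to port, export clearance.
FCA price = 43532.72 + 1586.05 + 179.06 = 45297.83

FCA price: AUD 45297.83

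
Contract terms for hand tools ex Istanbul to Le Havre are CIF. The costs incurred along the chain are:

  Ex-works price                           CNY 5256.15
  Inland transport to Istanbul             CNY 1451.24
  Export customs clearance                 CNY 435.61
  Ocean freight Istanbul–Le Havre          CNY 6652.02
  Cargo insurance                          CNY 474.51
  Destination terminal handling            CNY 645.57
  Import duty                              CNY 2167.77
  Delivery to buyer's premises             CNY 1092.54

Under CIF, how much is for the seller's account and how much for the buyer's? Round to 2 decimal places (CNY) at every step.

CIF: the seller pays costs through ocean freight and marine insurance to the destination port.
Seller's account: goods 5256.15 + inland to port 1451.24 + export clearance 435.61 + freight 6652.02 + insurance 474.51 = 14269.53
Buyer's account: destination terminal 645.57 + duty 2167.77 + delivery 1092.54 = 3905.88

Seller: CNY 14269.53; buyer: CNY 3905.88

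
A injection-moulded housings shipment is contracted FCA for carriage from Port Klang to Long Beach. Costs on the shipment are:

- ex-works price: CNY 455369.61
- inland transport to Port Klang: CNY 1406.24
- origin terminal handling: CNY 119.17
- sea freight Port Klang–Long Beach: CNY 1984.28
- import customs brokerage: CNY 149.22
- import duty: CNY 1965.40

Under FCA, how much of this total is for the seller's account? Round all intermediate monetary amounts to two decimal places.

FCA: the seller delivers export-cleared goods to the carrier; the buyer bears costs from that point.
Seller's account: goods 455369.61 + inland to port 1406.24 = 456775.85
Buyer's account: origin terminal 119.17 + freight 1984.28 + brokerage 149.22 + duty 1965.40 = 4218.07

Seller's account: CNY 456775.85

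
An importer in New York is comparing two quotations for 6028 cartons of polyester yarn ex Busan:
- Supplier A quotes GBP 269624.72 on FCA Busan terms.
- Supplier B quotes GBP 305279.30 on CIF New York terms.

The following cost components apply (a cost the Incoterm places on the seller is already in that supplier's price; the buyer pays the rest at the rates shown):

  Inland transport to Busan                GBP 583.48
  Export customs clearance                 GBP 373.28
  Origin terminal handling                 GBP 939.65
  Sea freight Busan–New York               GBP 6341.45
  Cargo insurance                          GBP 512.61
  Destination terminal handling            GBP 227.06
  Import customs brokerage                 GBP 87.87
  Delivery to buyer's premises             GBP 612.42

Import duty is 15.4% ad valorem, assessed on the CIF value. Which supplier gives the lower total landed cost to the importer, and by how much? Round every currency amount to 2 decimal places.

Supplier A is cheaper by GBP 32151.44

Supplier A (FCA):
CIF value = FCA price + origin terminal + freight + insurance = 269624.72 + 939.65 + 6341.45 + 512.61 = 277418.43
Import duty = 277418.43 × 15.4% = 42722.44
Buyer bears (A): 939.65 + 6341.45 + 512.61 + 227.06 + 87.87 + 612.42 = 8721.06
Landed cost (A) = invoice 269624.72 + 8721.06 + duty 42722.44 = 321068.22
Supplier B (CIF):
The CIF price already equals the CIF value: 305279.30
Import duty = 305279.30 × 15.4% = 47013.01
Buyer bears (B): 227.06 + 87.87 + 612.42 = 927.35
Landed cost (B) = invoice 305279.30 + 927.35 + duty 47013.01 = 353219.66
Difference = |321068.22 − 353219.66| = 32151.44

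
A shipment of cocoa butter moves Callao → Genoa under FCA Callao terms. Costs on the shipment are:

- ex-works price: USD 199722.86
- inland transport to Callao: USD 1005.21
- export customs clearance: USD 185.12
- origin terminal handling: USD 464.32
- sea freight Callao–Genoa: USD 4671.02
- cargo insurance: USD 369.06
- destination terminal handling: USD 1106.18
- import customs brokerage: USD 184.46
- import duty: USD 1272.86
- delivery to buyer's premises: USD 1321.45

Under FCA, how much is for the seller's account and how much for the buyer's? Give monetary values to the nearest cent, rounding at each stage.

FCA: the seller delivers export-cleared goods to the carrier; the buyer bears costs from that point.
Seller's account: goods 199722.86 + inland to port 1005.21 + export clearance 185.12 = 200913.19
Buyer's account: origin terminal 464.32 + freight 4671.02 + insurance 369.06 + destination terminal 1106.18 + brokerage 184.46 + duty 1272.86 + delivery 1321.45 = 9389.35

Seller: USD 200913.19; buyer: USD 9389.35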